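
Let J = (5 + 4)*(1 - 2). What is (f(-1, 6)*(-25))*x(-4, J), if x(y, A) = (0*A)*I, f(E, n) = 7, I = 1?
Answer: 0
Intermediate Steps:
J = -9 (J = 9*(-1) = -9)
x(y, A) = 0 (x(y, A) = (0*A)*1 = 0*1 = 0)
(f(-1, 6)*(-25))*x(-4, J) = (7*(-25))*0 = -175*0 = 0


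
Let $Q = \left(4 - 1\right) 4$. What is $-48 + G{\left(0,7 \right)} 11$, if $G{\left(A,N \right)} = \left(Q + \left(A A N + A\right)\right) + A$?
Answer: $84$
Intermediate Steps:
$Q = 12$ ($Q = 3 \cdot 4 = 12$)
$G{\left(A,N \right)} = 12 + 2 A + N A^{2}$ ($G{\left(A,N \right)} = \left(12 + \left(A A N + A\right)\right) + A = \left(12 + \left(A^{2} N + A\right)\right) + A = \left(12 + \left(N A^{2} + A\right)\right) + A = \left(12 + \left(A + N A^{2}\right)\right) + A = \left(12 + A + N A^{2}\right) + A = 12 + 2 A + N A^{2}$)
$-48 + G{\left(0,7 \right)} 11 = -48 + \left(12 + 2 \cdot 0 + 7 \cdot 0^{2}\right) 11 = -48 + \left(12 + 0 + 7 \cdot 0\right) 11 = -48 + \left(12 + 0 + 0\right) 11 = -48 + 12 \cdot 11 = -48 + 132 = 84$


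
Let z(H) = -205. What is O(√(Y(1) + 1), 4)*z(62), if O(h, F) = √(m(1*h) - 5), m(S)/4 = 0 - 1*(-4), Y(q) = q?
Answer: -205*√11 ≈ -679.91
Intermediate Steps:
m(S) = 16 (m(S) = 4*(0 - 1*(-4)) = 4*(0 + 4) = 4*4 = 16)
O(h, F) = √11 (O(h, F) = √(16 - 5) = √11)
O(√(Y(1) + 1), 4)*z(62) = √11*(-205) = -205*√11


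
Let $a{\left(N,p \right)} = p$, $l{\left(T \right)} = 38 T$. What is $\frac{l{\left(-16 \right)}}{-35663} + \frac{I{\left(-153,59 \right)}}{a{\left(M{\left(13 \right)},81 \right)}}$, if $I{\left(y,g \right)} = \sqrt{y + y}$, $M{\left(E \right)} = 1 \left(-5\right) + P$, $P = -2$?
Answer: $\frac{32}{1877} + \frac{i \sqrt{34}}{27} \approx 0.017048 + 0.21596 i$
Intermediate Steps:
$M{\left(E \right)} = -7$ ($M{\left(E \right)} = 1 \left(-5\right) - 2 = -5 - 2 = -7$)
$I{\left(y,g \right)} = \sqrt{2} \sqrt{y}$ ($I{\left(y,g \right)} = \sqrt{2 y} = \sqrt{2} \sqrt{y}$)
$\frac{l{\left(-16 \right)}}{-35663} + \frac{I{\left(-153,59 \right)}}{a{\left(M{\left(13 \right)},81 \right)}} = \frac{38 \left(-16\right)}{-35663} + \frac{\sqrt{2} \sqrt{-153}}{81} = \left(-608\right) \left(- \frac{1}{35663}\right) + \sqrt{2} \cdot 3 i \sqrt{17} \cdot \frac{1}{81} = \frac{32}{1877} + 3 i \sqrt{34} \cdot \frac{1}{81} = \frac{32}{1877} + \frac{i \sqrt{34}}{27}$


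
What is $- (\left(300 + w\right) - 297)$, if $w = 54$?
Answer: $-57$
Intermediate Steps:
$- (\left(300 + w\right) - 297) = - (\left(300 + 54\right) - 297) = - (354 - 297) = \left(-1\right) 57 = -57$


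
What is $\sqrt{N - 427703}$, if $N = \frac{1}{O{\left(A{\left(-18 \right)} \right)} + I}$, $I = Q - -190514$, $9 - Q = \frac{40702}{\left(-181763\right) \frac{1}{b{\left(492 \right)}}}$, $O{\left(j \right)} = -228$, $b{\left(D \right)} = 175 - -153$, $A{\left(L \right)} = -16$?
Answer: $\frac{4 i \sqrt{32005397090557301558548210}}{34601940341} \approx 653.99 i$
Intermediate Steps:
$b{\left(D \right)} = 328$ ($b{\left(D \right)} = 175 + 153 = 328$)
$Q = \frac{14986123}{181763}$ ($Q = 9 - \frac{40702}{\left(-181763\right) \frac{1}{328}} = 9 - \frac{40702}{- \frac{181763}{328}} = 9 - 40702 \left(- \frac{328}{181763}\right) = 9 - - \frac{13350256}{181763} = 9 + \frac{13350256}{181763} = \frac{14986123}{181763} \approx 82.449$)
$I = \frac{34643382305}{181763}$ ($I = \frac{14986123}{181763} - -190514 = \frac{14986123}{181763} + 190514 = \frac{34643382305}{181763} \approx 1.906 \cdot 10^{5}$)
$N = \frac{181763}{34601940341}$ ($N = \frac{1}{-228 + \frac{34643382305}{181763}} = \frac{1}{\frac{34601940341}{181763}} = \frac{181763}{34601940341} \approx 5.253 \cdot 10^{-6}$)
$\sqrt{N - 427703} = \sqrt{\frac{181763}{34601940341} - 427703} = \sqrt{- \frac{14799353689484960}{34601940341}} = \frac{4 i \sqrt{32005397090557301558548210}}{34601940341}$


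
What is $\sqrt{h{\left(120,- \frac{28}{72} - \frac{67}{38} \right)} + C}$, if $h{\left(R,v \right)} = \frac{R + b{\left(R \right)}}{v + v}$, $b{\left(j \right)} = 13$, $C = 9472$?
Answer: $\frac{\sqrt{319637854}}{184} \approx 97.165$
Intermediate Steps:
$h{\left(R,v \right)} = \frac{13 + R}{2 v}$ ($h{\left(R,v \right)} = \frac{R + 13}{v + v} = \frac{13 + R}{2 v}$)
$\sqrt{h{\left(120,- \frac{28}{72} - \frac{67}{38} \right)} + C} = \sqrt{\frac{13 + 120}{2 \left(- \frac{28}{72} - \frac{67}{38}\right)} + 9472} = \sqrt{\frac{1}{2} \frac{1}{\left(-28\right) \frac{1}{72} - \frac{67}{38}} \cdot 133 + 9472} = \sqrt{\frac{1}{2} \frac{1}{- \frac{7}{18} - \frac{67}{38}} \cdot 133 + 9472} = \sqrt{\frac{1}{2} \frac{1}{- \frac{368}{171}} \cdot 133 + 9472} = \sqrt{\frac{1}{2} \left(- \frac{171}{368}\right) 133 + 9472} = \sqrt{- \frac{22743}{736} + 9472} = \sqrt{\frac{6948649}{736}} = \frac{\sqrt{319637854}}{184}$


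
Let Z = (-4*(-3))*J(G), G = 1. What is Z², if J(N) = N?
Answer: 144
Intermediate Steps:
Z = 12 (Z = -4*(-3)*1 = 12*1 = 12)
Z² = 12² = 144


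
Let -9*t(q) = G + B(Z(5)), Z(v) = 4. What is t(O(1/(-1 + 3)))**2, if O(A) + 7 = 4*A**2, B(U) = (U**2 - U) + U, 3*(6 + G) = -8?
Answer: 484/729 ≈ 0.66392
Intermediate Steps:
G = -26/3 (G = -6 + (1/3)*(-8) = -6 - 8/3 = -26/3 ≈ -8.6667)
B(U) = U**2
O(A) = -7 + 4*A**2
t(q) = -22/27 (t(q) = -(-26/3 + 4**2)/9 = -(-26/3 + 16)/9 = -1/9*22/3 = -22/27)
t(O(1/(-1 + 3)))**2 = (-22/27)**2 = 484/729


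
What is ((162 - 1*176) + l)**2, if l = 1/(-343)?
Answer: 23068809/117649 ≈ 196.08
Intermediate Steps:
l = -1/343 ≈ -0.0029155
((162 - 1*176) + l)**2 = ((162 - 1*176) - 1/343)**2 = ((162 - 176) - 1/343)**2 = (-14 - 1/343)**2 = (-4803/343)**2 = 23068809/117649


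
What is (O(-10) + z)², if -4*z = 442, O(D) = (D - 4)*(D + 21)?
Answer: 279841/4 ≈ 69960.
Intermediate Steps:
O(D) = (-4 + D)*(21 + D)
z = -221/2 (z = -¼*442 = -221/2 ≈ -110.50)
(O(-10) + z)² = ((-84 + (-10)² + 17*(-10)) - 221/2)² = ((-84 + 100 - 170) - 221/2)² = (-154 - 221/2)² = (-529/2)² = 279841/4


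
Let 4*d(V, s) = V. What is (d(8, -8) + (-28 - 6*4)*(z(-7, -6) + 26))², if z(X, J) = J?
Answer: 1077444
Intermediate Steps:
d(V, s) = V/4
(d(8, -8) + (-28 - 6*4)*(z(-7, -6) + 26))² = ((¼)*8 + (-28 - 6*4)*(-6 + 26))² = (2 + (-28 - 24)*20)² = (2 - 52*20)² = (2 - 1040)² = (-1038)² = 1077444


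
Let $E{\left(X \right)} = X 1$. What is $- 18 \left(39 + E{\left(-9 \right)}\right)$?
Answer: $-540$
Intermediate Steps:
$E{\left(X \right)} = X$
$- 18 \left(39 + E{\left(-9 \right)}\right) = - 18 \left(39 - 9\right) = \left(-18\right) 30 = -540$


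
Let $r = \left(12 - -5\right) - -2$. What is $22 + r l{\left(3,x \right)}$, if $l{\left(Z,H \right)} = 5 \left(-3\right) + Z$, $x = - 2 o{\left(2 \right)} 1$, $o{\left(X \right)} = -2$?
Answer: $-206$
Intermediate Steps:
$x = 4$ ($x = \left(-2\right) \left(-2\right) 1 = 4 \cdot 1 = 4$)
$r = 19$ ($r = \left(12 + 5\right) + 2 = 17 + 2 = 19$)
$l{\left(Z,H \right)} = -15 + Z$
$22 + r l{\left(3,x \right)} = 22 + 19 \left(-15 + 3\right) = 22 + 19 \left(-12\right) = 22 - 228 = -206$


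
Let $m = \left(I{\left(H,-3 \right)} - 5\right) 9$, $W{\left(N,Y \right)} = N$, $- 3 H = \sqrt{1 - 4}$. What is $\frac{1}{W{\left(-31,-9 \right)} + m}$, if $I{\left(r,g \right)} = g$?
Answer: $- \frac{1}{103} \approx -0.0097087$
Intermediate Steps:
$H = - \frac{i \sqrt{3}}{3}$ ($H = - \frac{\sqrt{1 - 4}}{3} = - \frac{\sqrt{-3}}{3} = - \frac{i \sqrt{3}}{3} \approx - 0.57735 i$)
$m = -72$ ($m = \left(-3 - 5\right) 9 = \left(-8\right) 9 = -72$)
$\frac{1}{W{\left(-31,-9 \right)} + m} = \frac{1}{-31 - 72} = \frac{1}{-103} = - \frac{1}{103}$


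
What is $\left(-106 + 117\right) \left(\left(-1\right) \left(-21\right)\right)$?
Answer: $231$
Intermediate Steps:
$\left(-106 + 117\right) \left(\left(-1\right) \left(-21\right)\right) = 11 \cdot 21 = 231$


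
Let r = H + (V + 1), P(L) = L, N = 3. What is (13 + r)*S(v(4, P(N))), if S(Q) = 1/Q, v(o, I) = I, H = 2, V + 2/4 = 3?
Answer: 37/6 ≈ 6.1667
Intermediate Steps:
V = 5/2 (V = -½ + 3 = 5/2 ≈ 2.5000)
r = 11/2 (r = 2 + (5/2 + 1) = 2 + 7/2 = 11/2 ≈ 5.5000)
(13 + r)*S(v(4, P(N))) = (13 + 11/2)/3 = (37/2)*(⅓) = 37/6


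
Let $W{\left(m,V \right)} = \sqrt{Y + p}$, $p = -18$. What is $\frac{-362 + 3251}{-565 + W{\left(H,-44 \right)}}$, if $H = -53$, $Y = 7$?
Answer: $- \frac{544095}{106412} - \frac{963 i \sqrt{11}}{106412} \approx -5.1131 - 0.030015 i$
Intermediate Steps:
$W{\left(m,V \right)} = i \sqrt{11}$ ($W{\left(m,V \right)} = \sqrt{7 - 18} = \sqrt{-11} = i \sqrt{11}$)
$\frac{-362 + 3251}{-565 + W{\left(H,-44 \right)}} = \frac{-362 + 3251}{-565 + i \sqrt{11}} = \frac{2889}{-565 + i \sqrt{11}}$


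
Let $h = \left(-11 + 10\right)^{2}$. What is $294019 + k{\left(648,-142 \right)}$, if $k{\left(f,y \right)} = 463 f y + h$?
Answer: $-42309388$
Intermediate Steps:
$h = 1$ ($h = \left(-1\right)^{2} = 1$)
$k{\left(f,y \right)} = 1 + 463 f y$ ($k{\left(f,y \right)} = 463 f y + 1 = 1 + 463 f y$)
$294019 + k{\left(648,-142 \right)} = 294019 + \left(1 + 463 \cdot 648 \left(-142\right)\right) = 294019 + \left(1 - 42603408\right) = 294019 - 42603407 = -42309388$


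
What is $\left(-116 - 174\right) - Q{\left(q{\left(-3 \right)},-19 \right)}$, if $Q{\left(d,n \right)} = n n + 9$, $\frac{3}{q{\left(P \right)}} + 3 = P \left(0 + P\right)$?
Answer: $-660$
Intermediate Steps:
$q{\left(P \right)} = \frac{3}{-3 + P^{2}}$ ($q{\left(P \right)} = \frac{3}{-3 + P \left(0 + P\right)} = \frac{3}{-3 + P P} = \frac{3}{-3 + P^{2}}$)
$Q{\left(d,n \right)} = 9 + n^{2}$ ($Q{\left(d,n \right)} = n^{2} + 9 = 9 + n^{2}$)
$\left(-116 - 174\right) - Q{\left(q{\left(-3 \right)},-19 \right)} = \left(-116 - 174\right) - \left(9 + \left(-19\right)^{2}\right) = -290 - \left(9 + 361\right) = -290 - 370 = -660$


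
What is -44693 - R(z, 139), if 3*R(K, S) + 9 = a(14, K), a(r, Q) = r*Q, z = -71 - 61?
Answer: -44074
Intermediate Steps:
z = -132
a(r, Q) = Q*r
R(K, S) = -3 + 14*K/3 (R(K, S) = -3 + (K*14)/3 = -3 + (14*K)/3 = -3 + 14*K/3)
-44693 - R(z, 139) = -44693 - (-3 + (14/3)*(-132)) = -44693 - (-3 - 616) = -44693 - 1*(-619) = -44693 + 619 = -44074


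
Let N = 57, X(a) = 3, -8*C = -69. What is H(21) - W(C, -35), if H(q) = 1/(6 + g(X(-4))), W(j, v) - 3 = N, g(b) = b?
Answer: -539/9 ≈ -59.889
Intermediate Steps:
C = 69/8 (C = -⅛*(-69) = 69/8 ≈ 8.6250)
W(j, v) = 60 (W(j, v) = 3 + 57 = 60)
H(q) = ⅑ (H(q) = 1/(6 + 3) = 1/9 = ⅑)
H(21) - W(C, -35) = ⅑ - 1*60 = ⅑ - 60 = -539/9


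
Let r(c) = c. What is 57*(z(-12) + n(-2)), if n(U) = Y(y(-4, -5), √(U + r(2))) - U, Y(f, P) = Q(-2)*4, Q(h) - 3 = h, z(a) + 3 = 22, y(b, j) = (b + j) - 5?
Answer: 1425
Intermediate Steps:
y(b, j) = -5 + b + j
z(a) = 19 (z(a) = -3 + 22 = 19)
Q(h) = 3 + h
Y(f, P) = 4 (Y(f, P) = (3 - 2)*4 = 1*4 = 4)
n(U) = 4 - U
57*(z(-12) + n(-2)) = 57*(19 + (4 - 1*(-2))) = 57*(19 + (4 + 2)) = 57*(19 + 6) = 57*25 = 1425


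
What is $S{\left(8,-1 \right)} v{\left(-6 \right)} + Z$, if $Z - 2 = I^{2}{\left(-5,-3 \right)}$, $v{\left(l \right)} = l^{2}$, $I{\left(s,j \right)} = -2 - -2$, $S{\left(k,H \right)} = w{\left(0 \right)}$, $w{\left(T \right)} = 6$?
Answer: $218$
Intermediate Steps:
$S{\left(k,H \right)} = 6$
$I{\left(s,j \right)} = 0$ ($I{\left(s,j \right)} = -2 + 2 = 0$)
$Z = 2$ ($Z = 2 + 0^{2} = 2 + 0 = 2$)
$S{\left(8,-1 \right)} v{\left(-6 \right)} + Z = 6 \left(-6\right)^{2} + 2 = 6 \cdot 36 + 2 = 216 + 2 = 218$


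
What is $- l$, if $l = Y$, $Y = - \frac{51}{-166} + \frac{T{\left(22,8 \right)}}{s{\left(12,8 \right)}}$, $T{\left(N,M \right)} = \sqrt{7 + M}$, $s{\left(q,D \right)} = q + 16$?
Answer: $- \frac{51}{166} - \frac{\sqrt{15}}{28} \approx -0.44555$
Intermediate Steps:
$s{\left(q,D \right)} = 16 + q$
$Y = \frac{51}{166} + \frac{\sqrt{15}}{28}$ ($Y = - \frac{51}{-166} + \frac{\sqrt{7 + 8}}{16 + 12} = \left(-51\right) \left(- \frac{1}{166}\right) + \frac{\sqrt{15}}{28} = \frac{51}{166} + \sqrt{15} \cdot \frac{1}{28} = \frac{51}{166} + \frac{\sqrt{15}}{28} \approx 0.44555$)
$l = \frac{51}{166} + \frac{\sqrt{15}}{28} \approx 0.44555$
$- l = - (\frac{51}{166} + \frac{\sqrt{15}}{28}) = - \frac{51}{166} - \frac{\sqrt{15}}{28}$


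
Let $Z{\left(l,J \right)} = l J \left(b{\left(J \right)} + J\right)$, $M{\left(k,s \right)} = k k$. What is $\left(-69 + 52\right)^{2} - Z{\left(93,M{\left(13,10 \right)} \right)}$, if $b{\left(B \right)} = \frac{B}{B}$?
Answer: $-2671601$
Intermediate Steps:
$b{\left(B \right)} = 1$
$M{\left(k,s \right)} = k^{2}$
$Z{\left(l,J \right)} = J l \left(1 + J\right)$ ($Z{\left(l,J \right)} = l J \left(1 + J\right) = J l \left(1 + J\right)$)
$\left(-69 + 52\right)^{2} - Z{\left(93,M{\left(13,10 \right)} \right)} = \left(-69 + 52\right)^{2} - 13^{2} \cdot 93 \left(1 + 13^{2}\right) = \left(-17\right)^{2} - 169 \cdot 93 \left(1 + 169\right) = 289 - 169 \cdot 93 \cdot 170 = 289 - 2671890 = -2671601$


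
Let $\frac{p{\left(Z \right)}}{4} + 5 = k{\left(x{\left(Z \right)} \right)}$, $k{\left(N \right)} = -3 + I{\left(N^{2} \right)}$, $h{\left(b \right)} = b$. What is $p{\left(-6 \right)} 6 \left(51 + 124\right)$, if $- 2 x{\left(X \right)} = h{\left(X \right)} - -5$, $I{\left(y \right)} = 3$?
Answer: $-21000$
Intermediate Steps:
$x{\left(X \right)} = - \frac{5}{2} - \frac{X}{2}$ ($x{\left(X \right)} = - \frac{X - -5}{2} = - \frac{X + 5}{2} = - \frac{5 + X}{2} = - \frac{5}{2} - \frac{X}{2}$)
$k{\left(N \right)} = 0$ ($k{\left(N \right)} = -3 + 3 = 0$)
$p{\left(Z \right)} = -20$ ($p{\left(Z \right)} = -20 + 4 \cdot 0 = -20 + 0 = -20$)
$p{\left(-6 \right)} 6 \left(51 + 124\right) = \left(-20\right) 6 \left(51 + 124\right) = \left(-120\right) 175 = -21000$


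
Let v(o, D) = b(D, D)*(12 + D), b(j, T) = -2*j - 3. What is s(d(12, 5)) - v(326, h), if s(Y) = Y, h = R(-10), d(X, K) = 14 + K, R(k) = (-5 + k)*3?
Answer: 2890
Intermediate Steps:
R(k) = -15 + 3*k
h = -45 (h = -15 + 3*(-10) = -15 - 30 = -45)
b(j, T) = -3 - 2*j
v(o, D) = (-3 - 2*D)*(12 + D)
s(d(12, 5)) - v(326, h) = (14 + 5) - (-1)*(3 + 2*(-45))*(12 - 45) = 19 - (-1)*(3 - 90)*(-33) = 19 - (-1)*(-87)*(-33) = 19 - 1*(-2871) = 19 + 2871 = 2890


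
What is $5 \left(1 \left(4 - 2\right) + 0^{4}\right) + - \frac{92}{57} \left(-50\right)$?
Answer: $\frac{5170}{57} \approx 90.702$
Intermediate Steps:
$5 \left(1 \left(4 - 2\right) + 0^{4}\right) + - \frac{92}{57} \left(-50\right) = 5 \left(1 \cdot 2 + 0\right) + \left(-92\right) \frac{1}{57} \left(-50\right) = 5 \left(2 + 0\right) - - \frac{4600}{57} = 5 \cdot 2 + \frac{4600}{57} = 10 + \frac{4600}{57} = \frac{5170}{57}$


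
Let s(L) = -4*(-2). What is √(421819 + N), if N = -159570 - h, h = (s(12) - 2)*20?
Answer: √262129 ≈ 511.99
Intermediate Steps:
s(L) = 8
h = 120 (h = (8 - 2)*20 = 6*20 = 120)
N = -159690 (N = -159570 - 1*120 = -159570 - 120 = -159690)
√(421819 + N) = √(421819 - 159690) = √262129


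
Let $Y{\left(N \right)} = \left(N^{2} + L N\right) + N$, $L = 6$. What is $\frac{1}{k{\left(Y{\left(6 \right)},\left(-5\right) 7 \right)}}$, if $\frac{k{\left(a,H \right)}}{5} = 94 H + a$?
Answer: $- \frac{1}{16060} \approx -6.2266 \cdot 10^{-5}$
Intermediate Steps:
$Y{\left(N \right)} = N^{2} + 7 N$ ($Y{\left(N \right)} = \left(N^{2} + 6 N\right) + N = N^{2} + 7 N$)
$k{\left(a,H \right)} = 5 a + 470 H$ ($k{\left(a,H \right)} = 5 \left(94 H + a\right) = 5 \left(a + 94 H\right) = 5 a + 470 H$)
$\frac{1}{k{\left(Y{\left(6 \right)},\left(-5\right) 7 \right)}} = \frac{1}{5 \cdot 6 \left(7 + 6\right) + 470 \left(\left(-5\right) 7\right)} = \frac{1}{5 \cdot 6 \cdot 13 + 470 \left(-35\right)} = \frac{1}{5 \cdot 78 - 16450} = \frac{1}{390 - 16450} = \frac{1}{-16060} = - \frac{1}{16060}$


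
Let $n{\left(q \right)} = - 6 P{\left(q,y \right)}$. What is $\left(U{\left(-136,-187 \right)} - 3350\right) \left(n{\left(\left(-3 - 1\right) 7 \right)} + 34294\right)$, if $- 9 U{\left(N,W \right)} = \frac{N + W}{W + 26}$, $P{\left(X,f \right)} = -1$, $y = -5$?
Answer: $- \frac{23786917700}{207} \approx -1.1491 \cdot 10^{8}$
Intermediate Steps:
$U{\left(N,W \right)} = - \frac{N + W}{9 \left(26 + W\right)}$ ($U{\left(N,W \right)} = - \frac{\left(N + W\right) \frac{1}{W + 26}}{9} = - \frac{\left(N + W\right) \frac{1}{26 + W}}{9} = - \frac{\frac{1}{26 + W} \left(N + W\right)}{9} = - \frac{N + W}{9 \left(26 + W\right)}$)
$n{\left(q \right)} = 6$ ($n{\left(q \right)} = \left(-6\right) \left(-1\right) = 6$)
$\left(U{\left(-136,-187 \right)} - 3350\right) \left(n{\left(\left(-3 - 1\right) 7 \right)} + 34294\right) = \left(\frac{\left(-1\right) \left(-136\right) - -187}{9 \left(26 - 187\right)} - 3350\right) \left(6 + 34294\right) = \left(\frac{136 + 187}{9 \left(-161\right)} - 3350\right) 34300 = \left(\frac{1}{9} \left(- \frac{1}{161}\right) 323 - 3350\right) 34300 = \left(- \frac{323}{1449} - 3350\right) 34300 = \left(- \frac{4854473}{1449}\right) 34300 = - \frac{23786917700}{207}$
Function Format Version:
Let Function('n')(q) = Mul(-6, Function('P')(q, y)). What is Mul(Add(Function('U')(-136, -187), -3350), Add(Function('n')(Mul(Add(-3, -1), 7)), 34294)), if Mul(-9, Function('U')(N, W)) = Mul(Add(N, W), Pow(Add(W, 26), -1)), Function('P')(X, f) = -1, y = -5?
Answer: Rational(-23786917700, 207) ≈ -1.1491e+8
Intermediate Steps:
Function('U')(N, W) = Mul(Rational(-1, 9), Pow(Add(26, W), -1), Add(N, W)) (Function('U')(N, W) = Mul(Rational(-1, 9), Mul(Add(N, W), Pow(Add(W, 26), -1))) = Mul(Rational(-1, 9), Mul(Add(N, W), Pow(Add(26, W), -1))) = Mul(Rational(-1, 9), Mul(Pow(Add(26, W), -1), Add(N, W))) = Mul(Rational(-1, 9), Pow(Add(26, W), -1), Add(N, W)))
Function('n')(q) = 6 (Function('n')(q) = Mul(-6, -1) = 6)
Mul(Add(Function('U')(-136, -187), -3350), Add(Function('n')(Mul(Add(-3, -1), 7)), 34294)) = Mul(Add(Mul(Rational(1, 9), Pow(Add(26, -187), -1), Add(Mul(-1, -136), Mul(-1, -187))), -3350), Add(6, 34294)) = Mul(Add(Mul(Rational(1, 9), Pow(-161, -1), Add(136, 187)), -3350), 34300) = Mul(Add(Mul(Rational(1, 9), Rational(-1, 161), 323), -3350), 34300) = Mul(Add(Rational(-323, 1449), -3350), 34300) = Mul(Rational(-4854473, 1449), 34300) = Rational(-23786917700, 207)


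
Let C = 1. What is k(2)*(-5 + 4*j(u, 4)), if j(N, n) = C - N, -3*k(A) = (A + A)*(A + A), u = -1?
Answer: -16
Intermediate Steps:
k(A) = -4*A²/3 (k(A) = -(A + A)*(A + A)/3 = -2*A*2*A/3 = -4*A²/3)
j(N, n) = 1 - N
k(2)*(-5 + 4*j(u, 4)) = (-4/3*2²)*(-5 + 4*(1 - 1*(-1))) = (-4/3*4)*(-5 + 4*(1 + 1)) = -16*(-5 + 4*2)/3 = -16*(-5 + 8)/3 = -16/3*3 = -16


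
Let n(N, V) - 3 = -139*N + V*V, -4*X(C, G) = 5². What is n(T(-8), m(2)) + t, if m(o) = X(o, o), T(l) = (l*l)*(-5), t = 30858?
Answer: 1206081/16 ≈ 75380.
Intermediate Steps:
X(C, G) = -25/4 (X(C, G) = -¼*5² = -¼*25 = -25/4)
T(l) = -5*l² (T(l) = l²*(-5) = -5*l²)
m(o) = -25/4
n(N, V) = 3 + V² - 139*N (n(N, V) = 3 + (-139*N + V*V) = 3 + (-139*N + V²) = 3 + (V² - 139*N) = 3 + V² - 139*N)
n(T(-8), m(2)) + t = (3 + (-25/4)² - (-695)*(-8)²) + 30858 = (3 + 625/16 - (-695)*64) + 30858 = (3 + 625/16 - 139*(-320)) + 30858 = (3 + 625/16 + 44480) + 30858 = 712353/16 + 30858 = 1206081/16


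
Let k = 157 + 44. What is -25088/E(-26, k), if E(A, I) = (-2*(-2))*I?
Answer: -6272/201 ≈ -31.204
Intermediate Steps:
k = 201
E(A, I) = 4*I
-25088/E(-26, k) = -25088/(4*201) = -25088/804 = -25088*1/804 = -6272/201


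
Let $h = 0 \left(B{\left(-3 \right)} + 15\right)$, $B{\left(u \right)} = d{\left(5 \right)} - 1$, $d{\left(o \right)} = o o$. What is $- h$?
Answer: $0$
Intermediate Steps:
$d{\left(o \right)} = o^{2}$
$B{\left(u \right)} = 24$ ($B{\left(u \right)} = 5^{2} - 1 = 25 - 1 = 24$)
$h = 0$ ($h = 0 \left(24 + 15\right) = 0 \cdot 39 = 0$)
$- h = \left(-1\right) 0 = 0$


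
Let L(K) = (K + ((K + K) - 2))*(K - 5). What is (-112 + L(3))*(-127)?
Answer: 16002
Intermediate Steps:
L(K) = (-5 + K)*(-2 + 3*K) (L(K) = (K + (2*K - 2))*(-5 + K) = (K + (-2 + 2*K))*(-5 + K) = (-2 + 3*K)*(-5 + K) = (-5 + K)*(-2 + 3*K))
(-112 + L(3))*(-127) = (-112 + (10 - 17*3 + 3*3²))*(-127) = (-112 + (10 - 51 + 3*9))*(-127) = (-112 + (10 - 51 + 27))*(-127) = (-112 - 14)*(-127) = -126*(-127) = 16002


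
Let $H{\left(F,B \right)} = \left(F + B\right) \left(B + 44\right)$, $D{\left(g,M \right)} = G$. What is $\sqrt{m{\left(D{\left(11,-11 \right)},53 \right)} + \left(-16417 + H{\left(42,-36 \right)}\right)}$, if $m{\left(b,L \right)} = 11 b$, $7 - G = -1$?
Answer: $9 i \sqrt{201} \approx 127.6 i$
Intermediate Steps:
$G = 8$ ($G = 7 - -1 = 7 + 1 = 8$)
$D{\left(g,M \right)} = 8$
$H{\left(F,B \right)} = \left(44 + B\right) \left(B + F\right)$ ($H{\left(F,B \right)} = \left(B + F\right) \left(44 + B\right) = \left(44 + B\right) \left(B + F\right)$)
$\sqrt{m{\left(D{\left(11,-11 \right)},53 \right)} + \left(-16417 + H{\left(42,-36 \right)}\right)} = \sqrt{11 \cdot 8 + \left(-16417 + \left(\left(-36\right)^{2} + 44 \left(-36\right) + 44 \cdot 42 - 1512\right)\right)} = \sqrt{88 + \left(-16417 + \left(1296 - 1584 + 1848 - 1512\right)\right)} = \sqrt{88 + \left(-16417 + 48\right)} = \sqrt{88 - 16369} = \sqrt{-16281} = 9 i \sqrt{201}$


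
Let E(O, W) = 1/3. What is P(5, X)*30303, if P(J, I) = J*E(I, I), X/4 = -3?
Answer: 50505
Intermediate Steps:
X = -12 (X = 4*(-3) = -12)
E(O, W) = 1/3
P(J, I) = J/3 (P(J, I) = J*(1/3) = J/3)
P(5, X)*30303 = ((1/3)*5)*30303 = (5/3)*30303 = 50505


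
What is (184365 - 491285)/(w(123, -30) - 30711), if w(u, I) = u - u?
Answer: 306920/30711 ≈ 9.9938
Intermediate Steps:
w(u, I) = 0
(184365 - 491285)/(w(123, -30) - 30711) = (184365 - 491285)/(0 - 30711) = -306920/(-30711) = -306920*(-1/30711) = 306920/30711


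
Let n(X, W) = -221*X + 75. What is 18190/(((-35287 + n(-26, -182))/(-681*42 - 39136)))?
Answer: 616077110/14733 ≈ 41816.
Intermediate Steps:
n(X, W) = 75 - 221*X
18190/(((-35287 + n(-26, -182))/(-681*42 - 39136))) = 18190/(((-35287 + (75 - 221*(-26)))/(-681*42 - 39136))) = 18190/(((-35287 + (75 + 5746))/(-28602 - 39136))) = 18190/(((-35287 + 5821)/(-67738))) = 18190/((-29466*(-1/67738))) = 18190/(14733/33869) = 18190*(33869/14733) = 616077110/14733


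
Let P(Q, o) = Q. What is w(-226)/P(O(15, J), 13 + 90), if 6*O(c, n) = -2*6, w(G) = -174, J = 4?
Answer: 87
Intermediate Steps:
O(c, n) = -2 (O(c, n) = (-2*6)/6 = (1/6)*(-12) = -2)
w(-226)/P(O(15, J), 13 + 90) = -174/(-2) = -174*(-1/2) = 87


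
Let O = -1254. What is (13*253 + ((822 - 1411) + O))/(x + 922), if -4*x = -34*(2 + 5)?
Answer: 2892/1963 ≈ 1.4733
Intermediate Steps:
x = 119/2 (x = -(-17)*(2 + 5)/2 = -(-17)*7/2 = -1/4*(-238) = 119/2 ≈ 59.500)
(13*253 + ((822 - 1411) + O))/(x + 922) = (13*253 + ((822 - 1411) - 1254))/(119/2 + 922) = (3289 + (-589 - 1254))/(1963/2) = (3289 - 1843)*(2/1963) = 1446*(2/1963) = 2892/1963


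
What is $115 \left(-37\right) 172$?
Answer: $-731860$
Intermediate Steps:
$115 \left(-37\right) 172 = \left(-4255\right) 172 = -731860$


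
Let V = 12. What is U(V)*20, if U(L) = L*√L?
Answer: 480*√3 ≈ 831.38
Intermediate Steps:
U(L) = L^(3/2)
U(V)*20 = 12^(3/2)*20 = (24*√3)*20 = 480*√3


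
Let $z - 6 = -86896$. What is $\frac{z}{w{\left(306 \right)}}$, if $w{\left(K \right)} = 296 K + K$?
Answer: $- \frac{43445}{45441} \approx -0.95607$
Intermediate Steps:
$w{\left(K \right)} = 297 K$
$z = -86890$ ($z = 6 - 86896 = -86890$)
$\frac{z}{w{\left(306 \right)}} = - \frac{86890}{297 \cdot 306} = - \frac{86890}{90882} = \left(-86890\right) \frac{1}{90882} = - \frac{43445}{45441}$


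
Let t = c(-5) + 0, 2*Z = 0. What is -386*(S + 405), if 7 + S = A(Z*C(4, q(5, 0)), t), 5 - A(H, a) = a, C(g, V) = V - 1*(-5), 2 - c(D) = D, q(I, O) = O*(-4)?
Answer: -152856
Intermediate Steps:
q(I, O) = -4*O
Z = 0 (Z = (1/2)*0 = 0)
c(D) = 2 - D
C(g, V) = 5 + V (C(g, V) = V + 5 = 5 + V)
t = 7 (t = (2 - 1*(-5)) + 0 = (2 + 5) + 0 = 7 + 0 = 7)
A(H, a) = 5 - a
S = -9 (S = -7 + (5 - 1*7) = -7 + (5 - 7) = -7 - 2 = -9)
-386*(S + 405) = -386*(-9 + 405) = -386*396 = -152856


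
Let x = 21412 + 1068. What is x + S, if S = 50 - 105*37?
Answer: 18645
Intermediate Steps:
S = -3835 (S = 50 - 3885 = -3835)
x = 22480
x + S = 22480 - 3835 = 18645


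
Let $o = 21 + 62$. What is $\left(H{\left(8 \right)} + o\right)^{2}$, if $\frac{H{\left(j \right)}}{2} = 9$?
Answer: $10201$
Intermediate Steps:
$H{\left(j \right)} = 18$ ($H{\left(j \right)} = 2 \cdot 9 = 18$)
$o = 83$
$\left(H{\left(8 \right)} + o\right)^{2} = \left(18 + 83\right)^{2} = 101^{2} = 10201$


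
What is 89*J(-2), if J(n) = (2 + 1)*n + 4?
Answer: -178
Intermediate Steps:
J(n) = 4 + 3*n (J(n) = 3*n + 4 = 4 + 3*n)
89*J(-2) = 89*(4 + 3*(-2)) = 89*(4 - 6) = 89*(-2) = -178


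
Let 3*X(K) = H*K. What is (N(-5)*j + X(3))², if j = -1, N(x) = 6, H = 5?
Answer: 1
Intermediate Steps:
X(K) = 5*K/3 (X(K) = (5*K)/3 = 5*K/3)
(N(-5)*j + X(3))² = (6*(-1) + (5/3)*3)² = (-6 + 5)² = (-1)² = 1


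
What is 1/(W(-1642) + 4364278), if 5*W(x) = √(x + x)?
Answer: 54553475/238086530767692 - 5*I*√821/238086530767692 ≈ 2.2913e-7 - 6.0174e-13*I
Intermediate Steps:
W(x) = √2*√x/5 (W(x) = √(x + x)/5 = √(2*x)/5 = (√2*√x)/5 = √2*√x/5)
1/(W(-1642) + 4364278) = 1/(√2*√(-1642)/5 + 4364278) = 1/(√2*(I*√1642)/5 + 4364278) = 1/(2*I*√821/5 + 4364278) = 1/(4364278 + 2*I*√821/5)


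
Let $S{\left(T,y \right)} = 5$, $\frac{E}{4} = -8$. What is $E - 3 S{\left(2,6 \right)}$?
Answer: $-47$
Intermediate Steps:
$E = -32$ ($E = 4 \left(-8\right) = -32$)
$E - 3 S{\left(2,6 \right)} = -32 - 15 = -47$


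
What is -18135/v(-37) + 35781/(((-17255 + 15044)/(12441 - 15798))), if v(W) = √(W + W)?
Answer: 40038939/737 + 18135*I*√74/74 ≈ 54327.0 + 2108.2*I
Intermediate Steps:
v(W) = √2*√W (v(W) = √(2*W) = √2*√W)
-18135/v(-37) + 35781/(((-17255 + 15044)/(12441 - 15798))) = -18135*(-I*√74/74) + 35781/(((-17255 + 15044)/(12441 - 15798))) = -18135*(-I*√74/74) + 35781/((-2211/(-3357))) = -18135*(-I*√74/74) + 35781/((-2211*(-1/3357))) = -(-18135)*I*√74/74 + 35781/(737/1119) = 18135*I*√74/74 + 35781*(1119/737) = 18135*I*√74/74 + 40038939/737 = 40038939/737 + 18135*I*√74/74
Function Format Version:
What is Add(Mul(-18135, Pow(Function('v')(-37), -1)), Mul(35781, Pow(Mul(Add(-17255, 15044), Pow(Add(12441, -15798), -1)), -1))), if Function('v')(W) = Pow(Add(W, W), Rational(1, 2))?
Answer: Add(Rational(40038939, 737), Mul(Rational(18135, 74), I, Pow(74, Rational(1, 2)))) ≈ Add(54327., Mul(2108.2, I))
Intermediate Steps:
Function('v')(W) = Mul(Pow(2, Rational(1, 2)), Pow(W, Rational(1, 2))) (Function('v')(W) = Pow(Mul(2, W), Rational(1, 2)) = Mul(Pow(2, Rational(1, 2)), Pow(W, Rational(1, 2))))
Add(Mul(-18135, Pow(Function('v')(-37), -1)), Mul(35781, Pow(Mul(Add(-17255, 15044), Pow(Add(12441, -15798), -1)), -1))) = Add(Mul(-18135, Pow(Mul(Pow(2, Rational(1, 2)), Pow(-37, Rational(1, 2))), -1)), Mul(35781, Pow(Mul(Add(-17255, 15044), Pow(Add(12441, -15798), -1)), -1))) = Add(Mul(-18135, Pow(Mul(Pow(2, Rational(1, 2)), Mul(I, Pow(37, Rational(1, 2)))), -1)), Mul(35781, Pow(Mul(-2211, Pow(-3357, -1)), -1))) = Add(Mul(-18135, Pow(Mul(I, Pow(74, Rational(1, 2))), -1)), Mul(35781, Pow(Mul(-2211, Rational(-1, 3357)), -1))) = Add(Mul(-18135, Mul(Rational(-1, 74), I, Pow(74, Rational(1, 2)))), Mul(35781, Pow(Rational(737, 1119), -1))) = Add(Mul(Rational(18135, 74), I, Pow(74, Rational(1, 2))), Mul(35781, Rational(1119, 737))) = Add(Mul(Rational(18135, 74), I, Pow(74, Rational(1, 2))), Rational(40038939, 737)) = Add(Rational(40038939, 737), Mul(Rational(18135, 74), I, Pow(74, Rational(1, 2))))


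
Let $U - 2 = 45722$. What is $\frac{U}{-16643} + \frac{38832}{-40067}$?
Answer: $- \frac{2478304484}{666835081} \approx -3.7165$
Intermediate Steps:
$U = 45724$ ($U = 2 + 45722 = 45724$)
$\frac{U}{-16643} + \frac{38832}{-40067} = \frac{45724}{-16643} + \frac{38832}{-40067} = 45724 \left(- \frac{1}{16643}\right) + 38832 \left(- \frac{1}{40067}\right) = - \frac{45724}{16643} - \frac{38832}{40067} = - \frac{2478304484}{666835081}$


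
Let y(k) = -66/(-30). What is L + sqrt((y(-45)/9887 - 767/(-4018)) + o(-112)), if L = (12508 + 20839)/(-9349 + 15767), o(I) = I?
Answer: 33347/6418 + 3*I*sqrt(10002917218097710)/28375690 ≈ 5.1959 + 10.574*I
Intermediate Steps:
y(k) = 11/5 (y(k) = -66*(-1/30) = 11/5)
L = 33347/6418 ≈ 5.1959
L + sqrt((y(-45)/9887 - 767/(-4018)) + o(-112)) = 33347/6418 + sqrt(((11/5)/9887 - 767/(-4018)) - 112) = 33347/6418 + sqrt(((11/5)*(1/9887) - 767*(-1/4018)) - 112) = 33347/6418 + sqrt((11/49435 + 767/4018) - 112) = 33347/6418 + sqrt(37960843/198629830 - 112) = 33347/6418 + sqrt(-22208580117/198629830) = 33347/6418 + 3*I*sqrt(10002917218097710)/28375690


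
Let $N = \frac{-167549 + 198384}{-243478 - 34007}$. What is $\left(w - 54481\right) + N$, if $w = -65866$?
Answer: $- \frac{6678903626}{55497} \approx -1.2035 \cdot 10^{5}$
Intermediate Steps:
$N = - \frac{6167}{55497}$ ($N = \frac{30835}{-277485} = 30835 \left(- \frac{1}{277485}\right) = - \frac{6167}{55497} \approx -0.11112$)
$\left(w - 54481\right) + N = \left(-65866 - 54481\right) - \frac{6167}{55497} = -120347 - \frac{6167}{55497} = - \frac{6678903626}{55497}$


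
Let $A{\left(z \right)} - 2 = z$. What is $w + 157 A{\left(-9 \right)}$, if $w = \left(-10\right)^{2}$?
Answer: $-999$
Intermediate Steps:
$w = 100$
$A{\left(z \right)} = 2 + z$
$w + 157 A{\left(-9 \right)} = 100 + 157 \left(2 - 9\right) = 100 + 157 \left(-7\right) = 100 - 1099 = -999$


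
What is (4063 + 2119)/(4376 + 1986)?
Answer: 3091/3181 ≈ 0.97171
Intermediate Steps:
(4063 + 2119)/(4376 + 1986) = 6182/6362 = 6182*(1/6362) = 3091/3181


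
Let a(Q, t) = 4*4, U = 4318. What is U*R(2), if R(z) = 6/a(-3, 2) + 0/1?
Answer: 6477/4 ≈ 1619.3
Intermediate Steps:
a(Q, t) = 16
R(z) = 3/8 (R(z) = 6/16 + 0/1 = 6*(1/16) + 0*1 = 3/8 + 0 = 3/8)
U*R(2) = 4318*(3/8) = 6477/4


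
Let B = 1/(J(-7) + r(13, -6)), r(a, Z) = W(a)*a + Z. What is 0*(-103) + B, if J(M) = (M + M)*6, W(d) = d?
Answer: 1/79 ≈ 0.012658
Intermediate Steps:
r(a, Z) = Z + a**2 (r(a, Z) = a*a + Z = a**2 + Z = Z + a**2)
J(M) = 12*M (J(M) = (2*M)*6 = 12*M)
B = 1/79 (B = 1/(12*(-7) + (-6 + 13**2)) = 1/(-84 + (-6 + 169)) = 1/(-84 + 163) = 1/79 ≈ 0.012658)
0*(-103) + B = 0*(-103) + 1/79 = 0 + 1/79 = 1/79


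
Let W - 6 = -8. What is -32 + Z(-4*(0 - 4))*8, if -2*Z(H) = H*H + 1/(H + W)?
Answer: -7394/7 ≈ -1056.3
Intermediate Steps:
W = -2 (W = 6 - 8 = -2)
Z(H) = -H**2/2 - 1/(2*(-2 + H)) (Z(H) = -(H*H + 1/(H - 2))/2 = -(H**2 + 1/(-2 + H))/2 = -H**2/2 - 1/(2*(-2 + H)))
-32 + Z(-4*(0 - 4))*8 = -32 + ((-1 - (-4*(0 - 4))**3 + 2*(-4*(0 - 4))**2)/(2*(-2 - 4*(0 - 4))))*8 = -32 + ((-1 - (-4*(-4))**3 + 2*(-4*(-4))**2)/(2*(-2 - 4*(-4))))*8 = -32 + ((-1 - 1*16**3 + 2*16**2)/(2*(-2 + 16)))*8 = -32 + ((1/2)*(-1 - 1*4096 + 2*256)/14)*8 = -32 + ((1/2)*(1/14)*(-1 - 4096 + 512))*8 = -32 + ((1/2)*(1/14)*(-3585))*8 = -32 - 3585/28*8 = -32 - 7170/7 = -7394/7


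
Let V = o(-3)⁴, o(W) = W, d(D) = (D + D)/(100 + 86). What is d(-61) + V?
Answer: 7472/93 ≈ 80.344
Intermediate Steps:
d(D) = D/93 (d(D) = (2*D)/186 = (2*D)*(1/186) = D/93)
V = 81 (V = (-3)⁴ = 81)
d(-61) + V = (1/93)*(-61) + 81 = -61/93 + 81 = 7472/93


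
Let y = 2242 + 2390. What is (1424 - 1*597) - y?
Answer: -3805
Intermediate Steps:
y = 4632
(1424 - 1*597) - y = (1424 - 1*597) - 1*4632 = (1424 - 597) - 4632 = 827 - 4632 = -3805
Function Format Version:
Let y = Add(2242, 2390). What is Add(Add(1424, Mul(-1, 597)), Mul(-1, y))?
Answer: -3805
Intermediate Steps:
y = 4632
Add(Add(1424, Mul(-1, 597)), Mul(-1, y)) = Add(Add(1424, Mul(-1, 597)), Mul(-1, 4632)) = Add(Add(1424, -597), -4632) = Add(827, -4632) = -3805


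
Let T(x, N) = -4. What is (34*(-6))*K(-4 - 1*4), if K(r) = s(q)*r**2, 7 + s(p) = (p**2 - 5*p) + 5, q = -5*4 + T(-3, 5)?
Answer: -9060864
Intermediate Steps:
q = -24 (q = -5*4 - 4 = -20 - 4 = -24)
s(p) = -2 + p**2 - 5*p (s(p) = -7 + ((p**2 - 5*p) + 5) = -7 + (5 + p**2 - 5*p) = -2 + p**2 - 5*p)
K(r) = 694*r**2 (K(r) = (-2 + (-24)**2 - 5*(-24))*r**2 = (-2 + 576 + 120)*r**2 = 694*r**2)
(34*(-6))*K(-4 - 1*4) = (34*(-6))*(694*(-4 - 1*4)**2) = -141576*(-4 - 4)**2 = -141576*(-8)**2 = -141576*64 = -204*44416 = -9060864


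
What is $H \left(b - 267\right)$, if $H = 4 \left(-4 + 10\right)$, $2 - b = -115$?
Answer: $-3600$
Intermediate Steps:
$b = 117$ ($b = 2 - -115 = 2 + 115 = 117$)
$H = 24$ ($H = 4 \cdot 6 = 24$)
$H \left(b - 267\right) = 24 \left(117 - 267\right) = 24 \left(-150\right) = -3600$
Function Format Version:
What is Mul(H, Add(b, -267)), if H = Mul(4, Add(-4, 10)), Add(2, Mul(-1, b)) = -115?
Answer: -3600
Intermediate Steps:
b = 117 (b = Add(2, Mul(-1, -115)) = Add(2, 115) = 117)
H = 24 (H = Mul(4, 6) = 24)
Mul(H, Add(b, -267)) = Mul(24, Add(117, -267)) = Mul(24, -150) = -3600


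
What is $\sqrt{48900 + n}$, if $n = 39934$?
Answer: $\sqrt{88834} \approx 298.05$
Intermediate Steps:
$\sqrt{48900 + n} = \sqrt{48900 + 39934} = \sqrt{88834}$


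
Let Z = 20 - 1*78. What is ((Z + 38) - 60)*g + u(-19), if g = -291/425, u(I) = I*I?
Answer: 35341/85 ≈ 415.78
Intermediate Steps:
u(I) = I**2
g = -291/425 (g = -291*1/425 = -291/425 ≈ -0.68471)
Z = -58 (Z = 20 - 78 = -58)
((Z + 38) - 60)*g + u(-19) = ((-58 + 38) - 60)*(-291/425) + (-19)**2 = (-20 - 60)*(-291/425) + 361 = -80*(-291/425) + 361 = 4656/85 + 361 = 35341/85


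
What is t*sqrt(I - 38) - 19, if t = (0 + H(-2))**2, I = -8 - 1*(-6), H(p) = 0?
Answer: -19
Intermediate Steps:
I = -2 (I = -8 + 6 = -2)
t = 0 (t = (0 + 0)**2 = 0**2 = 0)
t*sqrt(I - 38) - 19 = 0*sqrt(-2 - 38) - 19 = 0*sqrt(-40) - 19 = 0*(2*I*sqrt(10)) - 19 = 0 - 19 = -19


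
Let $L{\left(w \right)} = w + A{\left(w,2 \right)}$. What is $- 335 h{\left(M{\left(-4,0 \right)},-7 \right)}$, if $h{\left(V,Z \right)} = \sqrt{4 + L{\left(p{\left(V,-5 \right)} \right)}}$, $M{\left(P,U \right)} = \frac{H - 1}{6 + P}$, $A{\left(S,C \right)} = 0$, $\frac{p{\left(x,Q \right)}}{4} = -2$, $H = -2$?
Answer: $- 670 i \approx - 670.0 i$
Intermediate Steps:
$p{\left(x,Q \right)} = -8$ ($p{\left(x,Q \right)} = 4 \left(-2\right) = -8$)
$M{\left(P,U \right)} = - \frac{3}{6 + P}$ ($M{\left(P,U \right)} = \frac{-2 - 1}{6 + P} = - \frac{3}{6 + P}$)
$L{\left(w \right)} = w$ ($L{\left(w \right)} = w + 0 = w$)
$h{\left(V,Z \right)} = 2 i$ ($h{\left(V,Z \right)} = \sqrt{4 - 8} = \sqrt{-4} = 2 i$)
$- 335 h{\left(M{\left(-4,0 \right)},-7 \right)} = - 335 \cdot 2 i = - 670 i$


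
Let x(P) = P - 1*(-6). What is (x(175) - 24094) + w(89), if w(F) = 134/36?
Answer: -430367/18 ≈ -23909.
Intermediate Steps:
w(F) = 67/18 (w(F) = 134*(1/36) = 67/18)
x(P) = 6 + P (x(P) = P + 6 = 6 + P)
(x(175) - 24094) + w(89) = ((6 + 175) - 24094) + 67/18 = (181 - 24094) + 67/18 = -23913 + 67/18 = -430367/18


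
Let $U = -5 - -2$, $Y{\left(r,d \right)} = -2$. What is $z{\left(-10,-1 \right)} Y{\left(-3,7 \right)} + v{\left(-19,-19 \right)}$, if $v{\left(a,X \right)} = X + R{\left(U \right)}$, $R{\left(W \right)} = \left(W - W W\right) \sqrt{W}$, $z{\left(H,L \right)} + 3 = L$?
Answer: $-11 - 12 i \sqrt{3} \approx -11.0 - 20.785 i$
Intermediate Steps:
$z{\left(H,L \right)} = -3 + L$
$U = -3$ ($U = -5 + 2 = -3$)
$R{\left(W \right)} = \sqrt{W} \left(W - W^{2}\right)$ ($R{\left(W \right)} = \left(W - W^{2}\right) \sqrt{W} = \sqrt{W} \left(W - W^{2}\right)$)
$v{\left(a,X \right)} = X - 12 i \sqrt{3}$ ($v{\left(a,X \right)} = X + \left(-3\right)^{\frac{3}{2}} \left(1 - -3\right) = X + - 3 i \sqrt{3} \left(1 + 3\right) = X + - 3 i \sqrt{3} \cdot 4 = X - 12 i \sqrt{3}$)
$z{\left(-10,-1 \right)} Y{\left(-3,7 \right)} + v{\left(-19,-19 \right)} = \left(-3 - 1\right) \left(-2\right) - \left(19 + 12 i \sqrt{3}\right) = \left(-4\right) \left(-2\right) - \left(19 + 12 i \sqrt{3}\right) = 8 - \left(19 + 12 i \sqrt{3}\right) = -11 - 12 i \sqrt{3}$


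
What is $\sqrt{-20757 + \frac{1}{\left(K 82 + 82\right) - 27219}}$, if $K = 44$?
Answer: $\frac{i \sqrt{11491362521166}}{23529} \approx 144.07 i$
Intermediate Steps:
$\sqrt{-20757 + \frac{1}{\left(K 82 + 82\right) - 27219}} = \sqrt{-20757 + \frac{1}{\left(44 \cdot 82 + 82\right) - 27219}} = \sqrt{-20757 + \frac{1}{\left(3608 + 82\right) - 27219}} = \sqrt{-20757 + \frac{1}{3690 - 27219}} = \sqrt{-20757 + \frac{1}{-23529}} = \sqrt{-20757 - \frac{1}{23529}} = \sqrt{- \frac{488391454}{23529}} = \frac{i \sqrt{11491362521166}}{23529}$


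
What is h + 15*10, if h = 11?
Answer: 161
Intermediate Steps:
h + 15*10 = 11 + 15*10 = 11 + 150 = 161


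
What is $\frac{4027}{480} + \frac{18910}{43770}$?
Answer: $\frac{6177953}{700320} \approx 8.8216$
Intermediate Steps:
$\frac{4027}{480} + \frac{18910}{43770} = 4027 \cdot \frac{1}{480} + 18910 \cdot \frac{1}{43770} = \frac{4027}{480} + \frac{1891}{4377} = \frac{6177953}{700320}$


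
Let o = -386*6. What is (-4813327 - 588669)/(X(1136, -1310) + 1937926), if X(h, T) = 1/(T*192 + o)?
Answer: -1371221056656/491915384135 ≈ -2.7875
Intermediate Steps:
o = -2316
X(h, T) = 1/(-2316 + 192*T) (X(h, T) = 1/(T*192 - 2316) = 1/(192*T - 2316) = 1/(-2316 + 192*T))
(-4813327 - 588669)/(X(1136, -1310) + 1937926) = (-4813327 - 588669)/(1/(12*(-193 + 16*(-1310))) + 1937926) = -5401996/(1/(12*(-193 - 20960)) + 1937926) = -5401996/((1/12)/(-21153) + 1937926) = -5401996/((1/12)*(-1/21153) + 1937926) = -5401996/(-1/253836 + 1937926) = -5401996/491915384135/253836 = -5401996*253836/491915384135 = -1371221056656/491915384135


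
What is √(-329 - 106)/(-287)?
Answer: -I*√435/287 ≈ -0.072671*I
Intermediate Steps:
√(-329 - 106)/(-287) = √(-435)*(-1/287) = (I*√435)*(-1/287) = -I*√435/287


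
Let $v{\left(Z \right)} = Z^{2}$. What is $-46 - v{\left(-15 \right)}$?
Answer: $-271$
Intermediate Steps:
$-46 - v{\left(-15 \right)} = -46 - \left(-15\right)^{2} = -46 - 225 = -271$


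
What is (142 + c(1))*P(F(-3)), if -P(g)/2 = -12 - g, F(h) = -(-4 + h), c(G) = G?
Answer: 5434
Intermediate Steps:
F(h) = 4 - h
P(g) = 24 + 2*g (P(g) = -2*(-12 - g) = 24 + 2*g)
(142 + c(1))*P(F(-3)) = (142 + 1)*(24 + 2*(4 - 1*(-3))) = 143*(24 + 2*(4 + 3)) = 143*(24 + 2*7) = 143*(24 + 14) = 143*38 = 5434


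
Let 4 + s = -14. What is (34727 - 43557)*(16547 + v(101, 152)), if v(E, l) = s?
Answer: -145951070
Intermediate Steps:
s = -18 (s = -4 - 14 = -18)
v(E, l) = -18
(34727 - 43557)*(16547 + v(101, 152)) = (34727 - 43557)*(16547 - 18) = -8830*16529 = -145951070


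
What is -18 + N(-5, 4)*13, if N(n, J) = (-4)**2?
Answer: 190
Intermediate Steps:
N(n, J) = 16
-18 + N(-5, 4)*13 = -18 + 16*13 = -18 + 208 = 190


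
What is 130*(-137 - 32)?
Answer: -21970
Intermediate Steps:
130*(-137 - 32) = 130*(-169) = -21970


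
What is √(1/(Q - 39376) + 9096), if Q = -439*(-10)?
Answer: √227218115670/4998 ≈ 95.373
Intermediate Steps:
Q = 4390
√(1/(Q - 39376) + 9096) = √(1/(4390 - 39376) + 9096) = √(1/(-34986) + 9096) = √(-1/34986 + 9096) = √(318232655/34986) = √227218115670/4998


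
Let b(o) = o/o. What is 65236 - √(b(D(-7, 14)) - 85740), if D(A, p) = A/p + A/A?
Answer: 65236 - I*√85739 ≈ 65236.0 - 292.81*I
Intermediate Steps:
D(A, p) = 1 + A/p (D(A, p) = A/p + 1 = 1 + A/p)
b(o) = 1
65236 - √(b(D(-7, 14)) - 85740) = 65236 - √(1 - 85740) = 65236 - √(-85739) = 65236 - I*√85739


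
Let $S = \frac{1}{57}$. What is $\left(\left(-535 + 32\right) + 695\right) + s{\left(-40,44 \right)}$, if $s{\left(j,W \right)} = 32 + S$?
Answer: $\frac{12769}{57} \approx 224.02$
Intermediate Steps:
$S = \frac{1}{57} \approx 0.017544$
$s{\left(j,W \right)} = \frac{1825}{57}$ ($s{\left(j,W \right)} = 32 + \frac{1}{57} = \frac{1825}{57}$)
$\left(\left(-535 + 32\right) + 695\right) + s{\left(-40,44 \right)} = \left(\left(-535 + 32\right) + 695\right) + \frac{1825}{57} = \left(-503 + 695\right) + \frac{1825}{57} = 192 + \frac{1825}{57} = \frac{12769}{57}$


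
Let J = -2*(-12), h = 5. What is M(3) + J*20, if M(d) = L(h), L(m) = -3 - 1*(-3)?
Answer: 480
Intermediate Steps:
J = 24
L(m) = 0 (L(m) = -3 + 3 = 0)
M(d) = 0
M(3) + J*20 = 0 + 24*20 = 0 + 480 = 480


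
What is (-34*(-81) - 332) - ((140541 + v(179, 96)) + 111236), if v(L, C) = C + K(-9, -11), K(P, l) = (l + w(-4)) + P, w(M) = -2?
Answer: -249429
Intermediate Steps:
K(P, l) = -2 + P + l (K(P, l) = (l - 2) + P = (-2 + l) + P = -2 + P + l)
v(L, C) = -22 + C (v(L, C) = C + (-2 - 9 - 11) = C - 22 = -22 + C)
(-34*(-81) - 332) - ((140541 + v(179, 96)) + 111236) = (-34*(-81) - 332) - ((140541 + (-22 + 96)) + 111236) = (2754 - 332) - ((140541 + 74) + 111236) = 2422 - (140615 + 111236) = 2422 - 1*251851 = 2422 - 251851 = -249429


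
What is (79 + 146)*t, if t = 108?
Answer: 24300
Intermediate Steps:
(79 + 146)*t = (79 + 146)*108 = 225*108 = 24300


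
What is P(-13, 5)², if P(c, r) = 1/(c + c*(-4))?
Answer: 1/1521 ≈ 0.00065746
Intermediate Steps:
P(c, r) = -1/(3*c) (P(c, r) = 1/(c - 4*c) = 1/(-3*c) = -1/(3*c))
P(-13, 5)² = (-⅓/(-13))² = (-⅓*(-1/13))² = (1/39)² = 1/1521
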